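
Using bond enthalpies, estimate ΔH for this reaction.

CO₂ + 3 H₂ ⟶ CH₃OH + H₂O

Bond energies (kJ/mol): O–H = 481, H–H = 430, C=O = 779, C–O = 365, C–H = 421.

Bonds broken (reactants):
  C=O: 2 × 779 = 1558
  H–H: 3 × 430 = 1290
  Σ(broken) = 2848 kJ
Bonds formed (products):
  C–H: 3 × 421 = 1263
  C–O: 1 × 365 = 365
  O–H: 3 × 481 = 1443
  Σ(formed) = 3071 kJ
ΔH = Σ(broken) − Σ(formed) = 2848 − 3071 = −223 kJ

ΔH ≈ −223 kJ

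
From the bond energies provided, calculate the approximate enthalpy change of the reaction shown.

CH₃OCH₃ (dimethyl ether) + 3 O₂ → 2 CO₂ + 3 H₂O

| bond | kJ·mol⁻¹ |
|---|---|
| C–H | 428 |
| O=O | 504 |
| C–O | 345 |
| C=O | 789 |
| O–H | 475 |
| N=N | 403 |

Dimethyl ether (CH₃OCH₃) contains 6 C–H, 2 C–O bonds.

ΔH ≈ −1236 kJ

Bonds broken (reactants):
  C–H: 6 × 428 = 2568
  C–O: 2 × 345 = 690
  O=O: 3 × 504 = 1512
  Σ(broken) = 4770 kJ
Bonds formed (products):
  C=O: 4 × 789 = 3156
  O–H: 6 × 475 = 2850
  Σ(formed) = 6006 kJ
ΔH = Σ(broken) − Σ(formed) = 4770 − 6006 = −1236 kJ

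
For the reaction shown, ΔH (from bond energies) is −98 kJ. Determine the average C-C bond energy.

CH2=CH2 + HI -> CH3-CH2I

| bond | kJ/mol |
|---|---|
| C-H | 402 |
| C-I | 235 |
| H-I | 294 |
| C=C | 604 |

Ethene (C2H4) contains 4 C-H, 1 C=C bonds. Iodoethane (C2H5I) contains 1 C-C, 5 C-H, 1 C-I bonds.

D(C-C) ≈ 359 kJ/mol

Let D be the C-C bond energy.
Σ(broken) = 4×402 + 1×604 + 1×294 = 2506
Σ(formed) = 1×D + 5×402 + 1×235 = 2245 + D
ΔH = Σ(broken) − Σ(formed) = (2506) − (2245 + D) = +261 − D
Setting this equal to −98 kJ gives D = 359 kJ/mol.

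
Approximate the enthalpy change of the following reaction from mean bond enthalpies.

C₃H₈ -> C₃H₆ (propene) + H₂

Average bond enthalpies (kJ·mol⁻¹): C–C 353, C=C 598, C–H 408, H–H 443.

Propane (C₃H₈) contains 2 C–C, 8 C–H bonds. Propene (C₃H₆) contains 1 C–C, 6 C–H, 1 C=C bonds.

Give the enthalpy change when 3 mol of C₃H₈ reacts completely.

ΔH = +384 kJ

Bonds broken (reactants):
  C–C: 2 × 353 = 706
  C–H: 8 × 408 = 3264
  Σ(broken) = 3970 kJ
Bonds formed (products):
  C–C: 1 × 353 = 353
  C–H: 6 × 408 = 2448
  C=C: 1 × 598 = 598
  H–H: 1 × 443 = 443
  Σ(formed) = 3842 kJ
ΔH = Σ(broken) − Σ(formed) = 3970 − 3842 = +128 kJ
For 3× the reaction as written: 3 × (+128) = +384 kJ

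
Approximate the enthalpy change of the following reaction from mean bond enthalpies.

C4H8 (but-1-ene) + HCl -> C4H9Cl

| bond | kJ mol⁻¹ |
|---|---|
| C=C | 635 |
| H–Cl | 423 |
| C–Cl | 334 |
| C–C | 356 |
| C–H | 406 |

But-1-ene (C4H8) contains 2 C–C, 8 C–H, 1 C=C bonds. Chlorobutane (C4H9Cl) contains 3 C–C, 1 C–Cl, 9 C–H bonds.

ΔH ≈ −38 kJ

Bonds broken (reactants):
  C–C: 2 × 356 = 712
  C–H: 8 × 406 = 3248
  C=C: 1 × 635 = 635
  H–Cl: 1 × 423 = 423
  Σ(broken) = 5018 kJ
Bonds formed (products):
  C–C: 3 × 356 = 1068
  C–Cl: 1 × 334 = 334
  C–H: 9 × 406 = 3654
  Σ(formed) = 5056 kJ
ΔH = Σ(broken) − Σ(formed) = 5018 − 5056 = −38 kJ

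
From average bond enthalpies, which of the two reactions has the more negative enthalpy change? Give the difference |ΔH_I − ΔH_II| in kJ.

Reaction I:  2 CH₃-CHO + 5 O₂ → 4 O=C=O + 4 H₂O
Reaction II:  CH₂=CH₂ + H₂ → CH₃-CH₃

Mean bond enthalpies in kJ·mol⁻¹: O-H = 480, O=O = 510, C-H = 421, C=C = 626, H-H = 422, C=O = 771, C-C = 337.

Reaction I:
  Bonds broken (reactants):
    C-C: 2 × 337 = 674
    C-H: 8 × 421 = 3368
    C=O: 2 × 771 = 1542
    O=O: 5 × 510 = 2550
    Σ(broken) = 8134 kJ
  Bonds formed (products):
    C=O: 8 × 771 = 6168
    O-H: 8 × 480 = 3840
    Σ(formed) = 10008 kJ
  ΔH_I = 8134 − 10008 = −1874 kJ
Reaction II:
  Bonds broken (reactants):
    C-H: 4 × 421 = 1684
    C=C: 1 × 626 = 626
    H-H: 1 × 422 = 422
    Σ(broken) = 2732 kJ
  Bonds formed (products):
    C-C: 1 × 337 = 337
    C-H: 6 × 421 = 2526
    Σ(formed) = 2863 kJ
  ΔH_II = 2732 − 2863 = −131 kJ
ΔH_I − ΔH_II = −1743 kJ, so reaction I has the more negative ΔH; |ΔH_I − ΔH_II| = 1743 kJ.

Reaction I, by 1743 kJ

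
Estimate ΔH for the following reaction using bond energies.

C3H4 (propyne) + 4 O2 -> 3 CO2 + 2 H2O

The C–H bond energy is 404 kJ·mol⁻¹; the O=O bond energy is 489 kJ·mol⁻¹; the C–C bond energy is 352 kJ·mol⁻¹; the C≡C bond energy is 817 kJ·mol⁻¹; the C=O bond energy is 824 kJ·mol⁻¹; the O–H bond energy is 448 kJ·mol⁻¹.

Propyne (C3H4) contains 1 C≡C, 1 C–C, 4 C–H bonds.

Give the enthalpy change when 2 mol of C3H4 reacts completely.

ΔH = −3990 kJ

Bonds broken (reactants):
  C≡C: 1 × 817 = 817
  C–C: 1 × 352 = 352
  C–H: 4 × 404 = 1616
  O=O: 4 × 489 = 1956
  Σ(broken) = 4741 kJ
Bonds formed (products):
  C=O: 6 × 824 = 4944
  O–H: 4 × 448 = 1792
  Σ(formed) = 6736 kJ
ΔH = Σ(broken) − Σ(formed) = 4741 − 6736 = −1995 kJ
For 2× the reaction as written: 2 × (−1995) = −3990 kJ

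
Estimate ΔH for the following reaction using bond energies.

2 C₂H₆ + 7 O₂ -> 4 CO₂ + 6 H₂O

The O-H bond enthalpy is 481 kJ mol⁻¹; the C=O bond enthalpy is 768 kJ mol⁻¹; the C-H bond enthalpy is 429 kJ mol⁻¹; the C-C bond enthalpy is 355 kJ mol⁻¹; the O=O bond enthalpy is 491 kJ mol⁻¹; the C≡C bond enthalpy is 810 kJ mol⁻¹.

Bonds broken (reactants):
  C-C: 2 × 355 = 710
  C-H: 12 × 429 = 5148
  O=O: 7 × 491 = 3437
  Σ(broken) = 9295 kJ
Bonds formed (products):
  C=O: 8 × 768 = 6144
  O-H: 12 × 481 = 5772
  Σ(formed) = 11916 kJ
ΔH = Σ(broken) − Σ(formed) = 9295 − 11916 = −2621 kJ

ΔH ≈ −2621 kJ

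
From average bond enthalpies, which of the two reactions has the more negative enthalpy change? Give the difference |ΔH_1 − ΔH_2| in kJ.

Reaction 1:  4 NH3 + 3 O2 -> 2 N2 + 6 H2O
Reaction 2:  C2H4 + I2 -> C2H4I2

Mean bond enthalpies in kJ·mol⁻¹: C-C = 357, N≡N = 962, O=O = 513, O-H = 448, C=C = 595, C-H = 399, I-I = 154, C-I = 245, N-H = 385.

Reaction 1, by 1043 kJ

Reaction 1:
  Bonds broken (reactants):
    N-H: 12 × 385 = 4620
    O=O: 3 × 513 = 1539
    Σ(broken) = 6159 kJ
  Bonds formed (products):
    N≡N: 2 × 962 = 1924
    O-H: 12 × 448 = 5376
    Σ(formed) = 7300 kJ
  ΔH_1 = 6159 − 7300 = −1141 kJ
Reaction 2:
  Bonds broken (reactants):
    C-H: 4 × 399 = 1596
    C=C: 1 × 595 = 595
    I-I: 1 × 154 = 154
    Σ(broken) = 2345 kJ
  Bonds formed (products):
    C-C: 1 × 357 = 357
    C-H: 4 × 399 = 1596
    C-I: 2 × 245 = 490
    Σ(formed) = 2443 kJ
  ΔH_2 = 2345 − 2443 = −98 kJ
ΔH_1 − ΔH_2 = −1043 kJ, so reaction 1 has the more negative ΔH; |ΔH_1 − ΔH_2| = 1043 kJ.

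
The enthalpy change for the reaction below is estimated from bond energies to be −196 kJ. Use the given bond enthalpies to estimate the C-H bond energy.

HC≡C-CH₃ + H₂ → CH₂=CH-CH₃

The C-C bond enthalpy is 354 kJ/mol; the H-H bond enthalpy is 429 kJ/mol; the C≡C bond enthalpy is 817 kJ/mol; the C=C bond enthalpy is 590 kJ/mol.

Let D be the C-H bond energy.
Σ(broken) = 1×817 + 1×354 + 4×D + 1×429 = 1600 + 4D
Σ(formed) = 1×354 + 6×D + 1×590 = 944 + 6D
ΔH = Σ(broken) − Σ(formed) = (1600 + 4D) − (944 + 6D) = +656 − 2D
Setting this equal to −196 kJ gives 2D = 852, so D = 426 kJ/mol.

D(C-H) ≈ 426 kJ/mol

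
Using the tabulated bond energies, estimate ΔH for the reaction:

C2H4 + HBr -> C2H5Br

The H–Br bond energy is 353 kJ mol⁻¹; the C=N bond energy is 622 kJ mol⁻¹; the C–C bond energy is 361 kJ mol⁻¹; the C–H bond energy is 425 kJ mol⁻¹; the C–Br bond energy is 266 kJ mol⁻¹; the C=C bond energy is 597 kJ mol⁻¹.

ΔH ≈ −102 kJ

Bonds broken (reactants):
  C–H: 4 × 425 = 1700
  C=C: 1 × 597 = 597
  H–Br: 1 × 353 = 353
  Σ(broken) = 2650 kJ
Bonds formed (products):
  C–Br: 1 × 266 = 266
  C–C: 1 × 361 = 361
  C–H: 5 × 425 = 2125
  Σ(formed) = 2752 kJ
ΔH = Σ(broken) − Σ(formed) = 2650 − 2752 = −102 kJ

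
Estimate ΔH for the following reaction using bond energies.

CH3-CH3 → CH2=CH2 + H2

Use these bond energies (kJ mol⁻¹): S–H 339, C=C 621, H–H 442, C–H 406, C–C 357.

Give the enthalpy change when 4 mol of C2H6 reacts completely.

Bonds broken (reactants):
  C–C: 1 × 357 = 357
  C–H: 6 × 406 = 2436
  Σ(broken) = 2793 kJ
Bonds formed (products):
  C–H: 4 × 406 = 1624
  C=C: 1 × 621 = 621
  H–H: 1 × 442 = 442
  Σ(formed) = 2687 kJ
ΔH = Σ(broken) − Σ(formed) = 2793 − 2687 = +106 kJ
For 4× the reaction as written: 4 × (+106) = +424 kJ

ΔH = +424 kJ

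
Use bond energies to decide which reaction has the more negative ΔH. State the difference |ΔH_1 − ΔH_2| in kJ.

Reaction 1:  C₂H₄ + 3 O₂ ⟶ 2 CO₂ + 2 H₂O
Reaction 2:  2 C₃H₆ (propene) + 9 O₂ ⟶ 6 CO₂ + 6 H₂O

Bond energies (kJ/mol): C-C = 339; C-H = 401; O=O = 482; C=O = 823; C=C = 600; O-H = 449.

Reaction 2, by 2798 kJ

Reaction 1:
  Bonds broken (reactants):
    C-H: 4 × 401 = 1604
    C=C: 1 × 600 = 600
    O=O: 3 × 482 = 1446
    Σ(broken) = 3650 kJ
  Bonds formed (products):
    C=O: 4 × 823 = 3292
    O-H: 4 × 449 = 1796
    Σ(formed) = 5088 kJ
  ΔH_1 = 3650 − 5088 = −1438 kJ
Reaction 2:
  Bonds broken (reactants):
    C-C: 2 × 339 = 678
    C-H: 12 × 401 = 4812
    C=C: 2 × 600 = 1200
    O=O: 9 × 482 = 4338
    Σ(broken) = 11028 kJ
  Bonds formed (products):
    C=O: 12 × 823 = 9876
    O-H: 12 × 449 = 5388
    Σ(formed) = 15264 kJ
  ΔH_2 = 11028 − 15264 = −4236 kJ
ΔH_1 − ΔH_2 = +2798 kJ, so reaction 2 has the more negative ΔH; |ΔH_1 − ΔH_2| = 2798 kJ.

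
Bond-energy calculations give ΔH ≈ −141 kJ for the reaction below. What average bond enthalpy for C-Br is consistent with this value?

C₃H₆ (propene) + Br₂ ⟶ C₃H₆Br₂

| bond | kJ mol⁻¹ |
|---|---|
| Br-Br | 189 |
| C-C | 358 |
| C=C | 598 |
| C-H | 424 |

Let D be the C-Br bond energy.
Σ(broken) = 1×189 + 1×358 + 6×424 + 1×598 = 3689
Σ(formed) = 2×D + 2×358 + 6×424 = 3260 + 2D
ΔH = Σ(broken) − Σ(formed) = (3689) − (3260 + 2D) = +429 − 2D
Setting this equal to −141 kJ gives 2D = 570, so D = 285 kJ/mol.

D(C-Br) ≈ 285 kJ/mol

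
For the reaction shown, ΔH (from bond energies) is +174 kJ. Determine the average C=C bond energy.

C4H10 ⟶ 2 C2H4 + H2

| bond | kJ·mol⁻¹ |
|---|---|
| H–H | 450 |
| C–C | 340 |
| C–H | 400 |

Let D be the C=C bond energy.
Σ(broken) = 3×340 + 10×400 = 5020
Σ(formed) = 8×400 + 2×D + 1×450 = 3650 + 2D
ΔH = Σ(broken) − Σ(formed) = (5020) − (3650 + 2D) = +1370 − 2D
Setting this equal to +174 kJ gives 2D = 1196, so D = 598 kJ/mol.

D(C=C) ≈ 598 kJ/mol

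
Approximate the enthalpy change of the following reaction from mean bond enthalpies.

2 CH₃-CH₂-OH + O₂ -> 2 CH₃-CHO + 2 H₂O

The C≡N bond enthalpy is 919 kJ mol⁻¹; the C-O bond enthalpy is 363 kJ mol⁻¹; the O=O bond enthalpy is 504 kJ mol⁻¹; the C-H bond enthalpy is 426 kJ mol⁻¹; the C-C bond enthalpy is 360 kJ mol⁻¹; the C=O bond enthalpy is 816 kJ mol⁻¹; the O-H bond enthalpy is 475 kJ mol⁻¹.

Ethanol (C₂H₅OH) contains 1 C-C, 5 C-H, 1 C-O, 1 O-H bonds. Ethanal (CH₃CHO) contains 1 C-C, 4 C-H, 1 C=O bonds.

ΔH ≈ −500 kJ

Bonds broken (reactants):
  C-C: 2 × 360 = 720
  C-H: 10 × 426 = 4260
  C-O: 2 × 363 = 726
  O-H: 2 × 475 = 950
  O=O: 1 × 504 = 504
  Σ(broken) = 7160 kJ
Bonds formed (products):
  C-C: 2 × 360 = 720
  C-H: 8 × 426 = 3408
  C=O: 2 × 816 = 1632
  O-H: 4 × 475 = 1900
  Σ(formed) = 7660 kJ
ΔH = Σ(broken) − Σ(formed) = 7160 − 7660 = −500 kJ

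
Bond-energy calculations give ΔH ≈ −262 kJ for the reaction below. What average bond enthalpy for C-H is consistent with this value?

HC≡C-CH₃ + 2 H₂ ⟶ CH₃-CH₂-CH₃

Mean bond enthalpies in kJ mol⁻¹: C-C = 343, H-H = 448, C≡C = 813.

Let D be the C-H bond energy.
Σ(broken) = 1×813 + 1×343 + 4×D + 2×448 = 2052 + 4D
Σ(formed) = 2×343 + 8×D = 686 + 8D
ΔH = Σ(broken) − Σ(formed) = (2052 + 4D) − (686 + 8D) = +1366 − 4D
Setting this equal to −262 kJ gives 4D = 1628, so D = 407 kJ/mol.

D(C-H) ≈ 407 kJ/mol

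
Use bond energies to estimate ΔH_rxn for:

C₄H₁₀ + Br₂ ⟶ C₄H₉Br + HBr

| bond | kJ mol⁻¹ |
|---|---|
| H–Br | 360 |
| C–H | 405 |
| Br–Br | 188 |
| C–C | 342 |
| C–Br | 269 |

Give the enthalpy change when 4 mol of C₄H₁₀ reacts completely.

Bonds broken (reactants):
  Br–Br: 1 × 188 = 188
  C–C: 3 × 342 = 1026
  C–H: 10 × 405 = 4050
  Σ(broken) = 5264 kJ
Bonds formed (products):
  C–Br: 1 × 269 = 269
  C–C: 3 × 342 = 1026
  C–H: 9 × 405 = 3645
  H–Br: 1 × 360 = 360
  Σ(formed) = 5300 kJ
ΔH = Σ(broken) − Σ(formed) = 5264 − 5300 = −36 kJ
For 4× the reaction as written: 4 × (−36) = −144 kJ

ΔH = −144 kJ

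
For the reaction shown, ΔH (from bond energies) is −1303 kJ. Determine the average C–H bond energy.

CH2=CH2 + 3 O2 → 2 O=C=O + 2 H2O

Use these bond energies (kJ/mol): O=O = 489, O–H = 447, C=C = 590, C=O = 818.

Let D be the C–H bond energy.
Σ(broken) = 4×D + 1×590 + 3×489 = 2057 + 4D
Σ(formed) = 4×818 + 4×447 = 5060
ΔH = Σ(broken) − Σ(formed) = (2057 + 4D) − (5060) = −3003 + 4D
Setting this equal to −1303 kJ gives 4D = 1700, so D = 425 kJ/mol.

D(C–H) ≈ 425 kJ/mol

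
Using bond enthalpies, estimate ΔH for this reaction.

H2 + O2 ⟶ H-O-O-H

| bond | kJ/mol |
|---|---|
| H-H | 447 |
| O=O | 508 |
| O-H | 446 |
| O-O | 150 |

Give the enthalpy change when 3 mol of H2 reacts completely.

ΔH = −261 kJ

Bonds broken (reactants):
  H-H: 1 × 447 = 447
  O=O: 1 × 508 = 508
  Σ(broken) = 955 kJ
Bonds formed (products):
  O-H: 2 × 446 = 892
  O-O: 1 × 150 = 150
  Σ(formed) = 1042 kJ
ΔH = Σ(broken) − Σ(formed) = 955 − 1042 = −87 kJ
For 3× the reaction as written: 3 × (−87) = −261 kJ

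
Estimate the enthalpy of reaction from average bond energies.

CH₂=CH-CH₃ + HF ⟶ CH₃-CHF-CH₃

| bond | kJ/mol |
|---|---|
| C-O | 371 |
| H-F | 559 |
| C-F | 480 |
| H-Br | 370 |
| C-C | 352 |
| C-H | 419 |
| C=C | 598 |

Bonds broken (reactants):
  C-C: 1 × 352 = 352
  C-H: 6 × 419 = 2514
  C=C: 1 × 598 = 598
  H-F: 1 × 559 = 559
  Σ(broken) = 4023 kJ
Bonds formed (products):
  C-C: 2 × 352 = 704
  C-F: 1 × 480 = 480
  C-H: 7 × 419 = 2933
  Σ(formed) = 4117 kJ
ΔH = Σ(broken) − Σ(formed) = 4023 − 4117 = −94 kJ

ΔH ≈ −94 kJ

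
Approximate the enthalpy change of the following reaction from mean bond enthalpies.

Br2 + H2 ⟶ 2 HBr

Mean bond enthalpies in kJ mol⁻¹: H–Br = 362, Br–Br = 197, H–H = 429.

ΔH ≈ −98 kJ

Bonds broken (reactants):
  Br–Br: 1 × 197 = 197
  H–H: 1 × 429 = 429
  Σ(broken) = 626 kJ
Bonds formed (products):
  H–Br: 2 × 362 = 724
  Σ(formed) = 724 kJ
ΔH = Σ(broken) − Σ(formed) = 626 − 724 = −98 kJ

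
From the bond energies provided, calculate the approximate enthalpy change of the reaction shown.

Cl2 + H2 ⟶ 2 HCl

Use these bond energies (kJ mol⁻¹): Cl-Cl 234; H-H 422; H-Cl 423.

ΔH ≈ −190 kJ

Bonds broken (reactants):
  Cl-Cl: 1 × 234 = 234
  H-H: 1 × 422 = 422
  Σ(broken) = 656 kJ
Bonds formed (products):
  H-Cl: 2 × 423 = 846
  Σ(formed) = 846 kJ
ΔH = Σ(broken) − Σ(formed) = 656 − 846 = −190 kJ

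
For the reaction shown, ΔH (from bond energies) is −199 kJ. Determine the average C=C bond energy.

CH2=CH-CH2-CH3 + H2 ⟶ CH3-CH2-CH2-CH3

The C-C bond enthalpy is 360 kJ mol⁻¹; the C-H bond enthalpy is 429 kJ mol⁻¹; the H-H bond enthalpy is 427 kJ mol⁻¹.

Let D be the C=C bond energy.
Σ(broken) = 2×360 + 8×429 + 1×D + 1×427 = 4579 + D
Σ(formed) = 3×360 + 10×429 = 5370
ΔH = Σ(broken) − Σ(formed) = (4579 + D) − (5370) = −791 + D
Setting this equal to −199 kJ gives D = 592 kJ/mol.

D(C=C) ≈ 592 kJ/mol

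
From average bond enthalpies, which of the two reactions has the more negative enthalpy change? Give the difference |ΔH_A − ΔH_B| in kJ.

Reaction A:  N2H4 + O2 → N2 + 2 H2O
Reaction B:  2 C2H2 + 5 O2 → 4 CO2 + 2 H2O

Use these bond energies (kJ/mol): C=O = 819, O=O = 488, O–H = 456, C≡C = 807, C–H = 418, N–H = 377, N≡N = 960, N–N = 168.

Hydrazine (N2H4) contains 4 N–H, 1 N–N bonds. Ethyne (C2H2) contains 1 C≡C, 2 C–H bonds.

Reaction B, by 2030 kJ

Reaction A:
  Bonds broken (reactants):
    N–H: 4 × 377 = 1508
    N–N: 1 × 168 = 168
    O=O: 1 × 488 = 488
    Σ(broken) = 2164 kJ
  Bonds formed (products):
    N≡N: 1 × 960 = 960
    O–H: 4 × 456 = 1824
    Σ(formed) = 2784 kJ
  ΔH_A = 2164 − 2784 = −620 kJ
Reaction B:
  Bonds broken (reactants):
    C≡C: 2 × 807 = 1614
    C–H: 4 × 418 = 1672
    O=O: 5 × 488 = 2440
    Σ(broken) = 5726 kJ
  Bonds formed (products):
    C=O: 8 × 819 = 6552
    O–H: 4 × 456 = 1824
    Σ(formed) = 8376 kJ
  ΔH_B = 5726 − 8376 = −2650 kJ
ΔH_A − ΔH_B = +2030 kJ, so reaction B has the more negative ΔH; |ΔH_A − ΔH_B| = 2030 kJ.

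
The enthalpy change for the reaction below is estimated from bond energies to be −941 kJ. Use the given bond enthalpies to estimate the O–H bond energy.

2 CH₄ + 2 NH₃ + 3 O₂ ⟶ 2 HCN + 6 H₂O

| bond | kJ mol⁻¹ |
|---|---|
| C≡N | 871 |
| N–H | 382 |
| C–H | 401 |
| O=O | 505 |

Let D be the O–H bond energy.
Σ(broken) = 8×401 + 6×382 + 3×505 = 7015
Σ(formed) = 2×871 + 2×401 + 12×D = 2544 + 12D
ΔH = Σ(broken) − Σ(formed) = (7015) − (2544 + 12D) = +4471 − 12D
Setting this equal to −941 kJ gives 12D = 5412, so D = 451 kJ/mol.

D(O–H) ≈ 451 kJ/mol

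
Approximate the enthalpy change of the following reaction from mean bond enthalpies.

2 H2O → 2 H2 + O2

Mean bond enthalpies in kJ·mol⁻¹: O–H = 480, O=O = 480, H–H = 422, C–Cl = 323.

Bonds broken (reactants):
  O–H: 4 × 480 = 1920
  Σ(broken) = 1920 kJ
Bonds formed (products):
  H–H: 2 × 422 = 844
  O=O: 1 × 480 = 480
  Σ(formed) = 1324 kJ
ΔH = Σ(broken) − Σ(formed) = 1920 − 1324 = +596 kJ

ΔH ≈ +596 kJ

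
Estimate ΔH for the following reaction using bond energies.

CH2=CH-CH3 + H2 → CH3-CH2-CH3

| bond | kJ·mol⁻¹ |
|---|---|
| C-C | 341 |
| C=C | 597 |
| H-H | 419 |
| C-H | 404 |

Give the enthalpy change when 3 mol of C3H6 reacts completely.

ΔH = −399 kJ

Bonds broken (reactants):
  C-C: 1 × 341 = 341
  C-H: 6 × 404 = 2424
  C=C: 1 × 597 = 597
  H-H: 1 × 419 = 419
  Σ(broken) = 3781 kJ
Bonds formed (products):
  C-C: 2 × 341 = 682
  C-H: 8 × 404 = 3232
  Σ(formed) = 3914 kJ
ΔH = Σ(broken) − Σ(formed) = 3781 − 3914 = −133 kJ
For 3× the reaction as written: 3 × (−133) = −399 kJ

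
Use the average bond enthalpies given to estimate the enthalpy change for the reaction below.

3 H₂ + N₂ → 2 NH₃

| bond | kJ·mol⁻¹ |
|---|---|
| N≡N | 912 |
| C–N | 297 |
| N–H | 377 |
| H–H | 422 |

ΔH ≈ −84 kJ

Bonds broken (reactants):
  H–H: 3 × 422 = 1266
  N≡N: 1 × 912 = 912
  Σ(broken) = 2178 kJ
Bonds formed (products):
  N–H: 6 × 377 = 2262
  Σ(formed) = 2262 kJ
ΔH = Σ(broken) − Σ(formed) = 2178 − 2262 = −84 kJ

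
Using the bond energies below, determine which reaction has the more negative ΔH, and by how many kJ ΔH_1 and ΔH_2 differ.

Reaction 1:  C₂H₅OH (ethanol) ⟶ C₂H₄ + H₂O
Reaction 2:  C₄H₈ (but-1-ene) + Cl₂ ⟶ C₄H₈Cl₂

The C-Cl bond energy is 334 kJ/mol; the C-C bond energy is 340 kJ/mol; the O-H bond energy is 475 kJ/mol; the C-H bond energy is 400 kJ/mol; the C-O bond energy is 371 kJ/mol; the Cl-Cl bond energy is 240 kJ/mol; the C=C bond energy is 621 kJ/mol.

Reaction 1:
  Bonds broken (reactants):
    C-C: 1 × 340 = 340
    C-H: 5 × 400 = 2000
    C-O: 1 × 371 = 371
    O-H: 1 × 475 = 475
    Σ(broken) = 3186 kJ
  Bonds formed (products):
    C-H: 4 × 400 = 1600
    C=C: 1 × 621 = 621
    O-H: 2 × 475 = 950
    Σ(formed) = 3171 kJ
  ΔH_1 = 3186 − 3171 = +15 kJ
Reaction 2:
  Bonds broken (reactants):
    C-C: 2 × 340 = 680
    C-H: 8 × 400 = 3200
    C=C: 1 × 621 = 621
    Cl-Cl: 1 × 240 = 240
    Σ(broken) = 4741 kJ
  Bonds formed (products):
    C-C: 3 × 340 = 1020
    C-Cl: 2 × 334 = 668
    C-H: 8 × 400 = 3200
    Σ(formed) = 4888 kJ
  ΔH_2 = 4741 − 4888 = −147 kJ
ΔH_1 − ΔH_2 = +162 kJ, so reaction 2 has the more negative ΔH; |ΔH_1 − ΔH_2| = 162 kJ.

Reaction 2, by 162 kJ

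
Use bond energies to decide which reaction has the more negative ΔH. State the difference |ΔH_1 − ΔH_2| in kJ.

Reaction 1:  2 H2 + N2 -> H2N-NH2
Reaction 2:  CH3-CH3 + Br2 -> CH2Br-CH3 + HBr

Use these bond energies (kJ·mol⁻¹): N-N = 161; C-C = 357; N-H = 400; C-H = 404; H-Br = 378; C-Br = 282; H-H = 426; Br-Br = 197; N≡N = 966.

Reaction 1:
  Bonds broken (reactants):
    H-H: 2 × 426 = 852
    N≡N: 1 × 966 = 966
    Σ(broken) = 1818 kJ
  Bonds formed (products):
    N-H: 4 × 400 = 1600
    N-N: 1 × 161 = 161
    Σ(formed) = 1761 kJ
  ΔH_1 = 1818 − 1761 = +57 kJ
Reaction 2:
  Bonds broken (reactants):
    Br-Br: 1 × 197 = 197
    C-C: 1 × 357 = 357
    C-H: 6 × 404 = 2424
    Σ(broken) = 2978 kJ
  Bonds formed (products):
    C-Br: 1 × 282 = 282
    C-C: 1 × 357 = 357
    C-H: 5 × 404 = 2020
    H-Br: 1 × 378 = 378
    Σ(formed) = 3037 kJ
  ΔH_2 = 2978 − 3037 = −59 kJ
ΔH_1 − ΔH_2 = +116 kJ, so reaction 2 has the more negative ΔH; |ΔH_1 − ΔH_2| = 116 kJ.

Reaction 2, by 116 kJ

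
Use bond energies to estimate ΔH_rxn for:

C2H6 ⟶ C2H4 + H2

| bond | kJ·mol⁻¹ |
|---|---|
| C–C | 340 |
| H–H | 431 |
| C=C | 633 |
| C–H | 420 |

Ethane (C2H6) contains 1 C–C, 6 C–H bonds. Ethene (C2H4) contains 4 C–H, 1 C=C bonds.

Bonds broken (reactants):
  C–C: 1 × 340 = 340
  C–H: 6 × 420 = 2520
  Σ(broken) = 2860 kJ
Bonds formed (products):
  C–H: 4 × 420 = 1680
  C=C: 1 × 633 = 633
  H–H: 1 × 431 = 431
  Σ(formed) = 2744 kJ
ΔH = Σ(broken) − Σ(formed) = 2860 − 2744 = +116 kJ

ΔH ≈ +116 kJ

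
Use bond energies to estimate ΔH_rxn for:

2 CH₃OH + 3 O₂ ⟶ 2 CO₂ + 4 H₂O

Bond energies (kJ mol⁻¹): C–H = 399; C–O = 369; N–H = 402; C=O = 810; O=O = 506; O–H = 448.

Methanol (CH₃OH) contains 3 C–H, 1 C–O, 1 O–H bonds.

ΔH ≈ −1278 kJ

Bonds broken (reactants):
  C–H: 6 × 399 = 2394
  C–O: 2 × 369 = 738
  O–H: 2 × 448 = 896
  O=O: 3 × 506 = 1518
  Σ(broken) = 5546 kJ
Bonds formed (products):
  C=O: 4 × 810 = 3240
  O–H: 8 × 448 = 3584
  Σ(formed) = 6824 kJ
ΔH = Σ(broken) − Σ(formed) = 5546 − 6824 = −1278 kJ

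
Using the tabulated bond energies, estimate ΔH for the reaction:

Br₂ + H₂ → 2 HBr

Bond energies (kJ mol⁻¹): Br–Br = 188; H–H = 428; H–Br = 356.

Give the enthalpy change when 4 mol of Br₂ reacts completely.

ΔH = −384 kJ

Bonds broken (reactants):
  Br–Br: 1 × 188 = 188
  H–H: 1 × 428 = 428
  Σ(broken) = 616 kJ
Bonds formed (products):
  H–Br: 2 × 356 = 712
  Σ(formed) = 712 kJ
ΔH = Σ(broken) − Σ(formed) = 616 − 712 = −96 kJ
For 4× the reaction as written: 4 × (−96) = −384 kJ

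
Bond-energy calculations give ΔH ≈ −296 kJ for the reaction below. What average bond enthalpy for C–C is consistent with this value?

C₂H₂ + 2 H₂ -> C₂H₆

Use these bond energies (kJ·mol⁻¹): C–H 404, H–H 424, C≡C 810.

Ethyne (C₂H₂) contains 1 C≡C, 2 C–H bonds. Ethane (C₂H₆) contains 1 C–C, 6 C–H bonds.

D(C–C) ≈ 338 kJ/mol

Let D be the C–C bond energy.
Σ(broken) = 1×810 + 2×404 + 2×424 = 2466
Σ(formed) = 1×D + 6×404 = 2424 + D
ΔH = Σ(broken) − Σ(formed) = (2466) − (2424 + D) = +42 − D
Setting this equal to −296 kJ gives D = 338 kJ/mol.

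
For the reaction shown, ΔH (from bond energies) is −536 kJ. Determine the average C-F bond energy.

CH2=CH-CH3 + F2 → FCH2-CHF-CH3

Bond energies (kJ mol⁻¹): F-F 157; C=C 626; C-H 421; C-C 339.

Let D be the C-F bond energy.
Σ(broken) = 1×339 + 6×421 + 1×626 + 1×157 = 3648
Σ(formed) = 2×339 + 2×D + 6×421 = 3204 + 2D
ΔH = Σ(broken) − Σ(formed) = (3648) − (3204 + 2D) = +444 − 2D
Setting this equal to −536 kJ gives 2D = 980, so D = 490 kJ/mol.

D(C-F) ≈ 490 kJ/mol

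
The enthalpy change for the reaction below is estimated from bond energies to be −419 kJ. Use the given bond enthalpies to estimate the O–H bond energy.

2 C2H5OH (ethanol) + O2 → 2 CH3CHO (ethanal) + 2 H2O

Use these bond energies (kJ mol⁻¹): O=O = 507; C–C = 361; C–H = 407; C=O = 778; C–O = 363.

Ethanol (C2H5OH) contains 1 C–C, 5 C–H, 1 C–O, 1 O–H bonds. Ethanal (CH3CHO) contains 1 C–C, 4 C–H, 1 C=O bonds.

Let D be the O–H bond energy.
Σ(broken) = 2×361 + 10×407 + 2×363 + 2×D + 1×507 = 6025 + 2D
Σ(formed) = 2×361 + 8×407 + 2×778 + 4×D = 5534 + 4D
ΔH = Σ(broken) − Σ(formed) = (6025 + 2D) − (5534 + 4D) = +491 − 2D
Setting this equal to −419 kJ gives 2D = 910, so D = 455 kJ/mol.

D(O–H) ≈ 455 kJ/mol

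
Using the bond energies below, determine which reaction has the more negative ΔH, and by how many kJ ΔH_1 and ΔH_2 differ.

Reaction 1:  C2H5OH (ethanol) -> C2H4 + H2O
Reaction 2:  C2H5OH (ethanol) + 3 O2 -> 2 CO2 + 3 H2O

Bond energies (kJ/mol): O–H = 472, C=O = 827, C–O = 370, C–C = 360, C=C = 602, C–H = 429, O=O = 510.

Reaction 2, by 1348 kJ

Reaction 1:
  Bonds broken (reactants):
    C–C: 1 × 360 = 360
    C–H: 5 × 429 = 2145
    C–O: 1 × 370 = 370
    O–H: 1 × 472 = 472
    Σ(broken) = 3347 kJ
  Bonds formed (products):
    C–H: 4 × 429 = 1716
    C=C: 1 × 602 = 602
    O–H: 2 × 472 = 944
    Σ(formed) = 3262 kJ
  ΔH_1 = 3347 − 3262 = +85 kJ
Reaction 2:
  Bonds broken (reactants):
    C–C: 1 × 360 = 360
    C–H: 5 × 429 = 2145
    C–O: 1 × 370 = 370
    O–H: 1 × 472 = 472
    O=O: 3 × 510 = 1530
    Σ(broken) = 4877 kJ
  Bonds formed (products):
    C=O: 4 × 827 = 3308
    O–H: 6 × 472 = 2832
    Σ(formed) = 6140 kJ
  ΔH_2 = 4877 − 6140 = −1263 kJ
ΔH_1 − ΔH_2 = +1348 kJ, so reaction 2 has the more negative ΔH; |ΔH_1 − ΔH_2| = 1348 kJ.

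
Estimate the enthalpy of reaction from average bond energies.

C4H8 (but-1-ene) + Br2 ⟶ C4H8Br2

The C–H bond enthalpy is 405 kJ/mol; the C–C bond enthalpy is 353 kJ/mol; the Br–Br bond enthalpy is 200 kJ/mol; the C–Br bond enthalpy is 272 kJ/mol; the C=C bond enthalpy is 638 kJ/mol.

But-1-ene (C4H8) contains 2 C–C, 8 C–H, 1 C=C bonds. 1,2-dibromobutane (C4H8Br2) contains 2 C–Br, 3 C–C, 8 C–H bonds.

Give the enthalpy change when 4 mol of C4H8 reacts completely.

Bonds broken (reactants):
  Br–Br: 1 × 200 = 200
  C–C: 2 × 353 = 706
  C–H: 8 × 405 = 3240
  C=C: 1 × 638 = 638
  Σ(broken) = 4784 kJ
Bonds formed (products):
  C–Br: 2 × 272 = 544
  C–C: 3 × 353 = 1059
  C–H: 8 × 405 = 3240
  Σ(formed) = 4843 kJ
ΔH = Σ(broken) − Σ(formed) = 4784 − 4843 = −59 kJ
For 4× the reaction as written: 4 × (−59) = −236 kJ

ΔH = −236 kJ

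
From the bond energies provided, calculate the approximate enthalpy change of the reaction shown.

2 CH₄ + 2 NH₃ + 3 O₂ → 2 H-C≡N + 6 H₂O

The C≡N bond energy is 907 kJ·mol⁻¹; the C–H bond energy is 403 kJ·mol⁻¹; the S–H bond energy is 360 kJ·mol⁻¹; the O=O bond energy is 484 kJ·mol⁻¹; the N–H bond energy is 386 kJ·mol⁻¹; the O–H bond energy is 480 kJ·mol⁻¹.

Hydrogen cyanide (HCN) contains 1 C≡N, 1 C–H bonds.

Bonds broken (reactants):
  C–H: 8 × 403 = 3224
  N–H: 6 × 386 = 2316
  O=O: 3 × 484 = 1452
  Σ(broken) = 6992 kJ
Bonds formed (products):
  C≡N: 2 × 907 = 1814
  C–H: 2 × 403 = 806
  O–H: 12 × 480 = 5760
  Σ(formed) = 8380 kJ
ΔH = Σ(broken) − Σ(formed) = 6992 − 8380 = −1388 kJ

ΔH ≈ −1388 kJ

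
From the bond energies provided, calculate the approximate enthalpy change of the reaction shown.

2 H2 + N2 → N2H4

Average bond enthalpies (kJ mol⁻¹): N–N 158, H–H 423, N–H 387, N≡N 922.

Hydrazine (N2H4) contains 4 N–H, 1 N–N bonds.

Bonds broken (reactants):
  H–H: 2 × 423 = 846
  N≡N: 1 × 922 = 922
  Σ(broken) = 1768 kJ
Bonds formed (products):
  N–H: 4 × 387 = 1548
  N–N: 1 × 158 = 158
  Σ(formed) = 1706 kJ
ΔH = Σ(broken) − Σ(formed) = 1768 − 1706 = +62 kJ

ΔH ≈ +62 kJ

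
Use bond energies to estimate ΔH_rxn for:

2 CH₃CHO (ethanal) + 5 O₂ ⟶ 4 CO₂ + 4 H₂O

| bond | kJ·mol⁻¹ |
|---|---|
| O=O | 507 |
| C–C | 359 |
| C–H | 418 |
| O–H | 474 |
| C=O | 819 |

Bonds broken (reactants):
  C–C: 2 × 359 = 718
  C–H: 8 × 418 = 3344
  C=O: 2 × 819 = 1638
  O=O: 5 × 507 = 2535
  Σ(broken) = 8235 kJ
Bonds formed (products):
  C=O: 8 × 819 = 6552
  O–H: 8 × 474 = 3792
  Σ(formed) = 10344 kJ
ΔH = Σ(broken) − Σ(formed) = 8235 − 10344 = −2109 kJ

ΔH ≈ −2109 kJ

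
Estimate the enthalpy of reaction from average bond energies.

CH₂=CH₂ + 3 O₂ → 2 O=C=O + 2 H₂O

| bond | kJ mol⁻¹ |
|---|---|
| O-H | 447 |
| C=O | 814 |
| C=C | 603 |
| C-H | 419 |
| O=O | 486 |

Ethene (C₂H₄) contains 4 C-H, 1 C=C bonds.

Bonds broken (reactants):
  C-H: 4 × 419 = 1676
  C=C: 1 × 603 = 603
  O=O: 3 × 486 = 1458
  Σ(broken) = 3737 kJ
Bonds formed (products):
  C=O: 4 × 814 = 3256
  O-H: 4 × 447 = 1788
  Σ(formed) = 5044 kJ
ΔH = Σ(broken) − Σ(formed) = 3737 − 5044 = −1307 kJ

ΔH ≈ −1307 kJ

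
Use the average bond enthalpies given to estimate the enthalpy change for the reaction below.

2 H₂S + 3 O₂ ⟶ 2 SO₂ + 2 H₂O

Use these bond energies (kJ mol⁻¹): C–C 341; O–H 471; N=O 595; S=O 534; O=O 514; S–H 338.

ΔH ≈ −1126 kJ

Bonds broken (reactants):
  O=O: 3 × 514 = 1542
  S–H: 4 × 338 = 1352
  Σ(broken) = 2894 kJ
Bonds formed (products):
  O–H: 4 × 471 = 1884
  S=O: 4 × 534 = 2136
  Σ(formed) = 4020 kJ
ΔH = Σ(broken) − Σ(formed) = 2894 − 4020 = −1126 kJ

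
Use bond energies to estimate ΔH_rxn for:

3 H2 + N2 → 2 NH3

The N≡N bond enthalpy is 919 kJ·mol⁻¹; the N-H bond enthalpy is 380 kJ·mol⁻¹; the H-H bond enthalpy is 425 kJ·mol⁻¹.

Bonds broken (reactants):
  H-H: 3 × 425 = 1275
  N≡N: 1 × 919 = 919
  Σ(broken) = 2194 kJ
Bonds formed (products):
  N-H: 6 × 380 = 2280
  Σ(formed) = 2280 kJ
ΔH = Σ(broken) − Σ(formed) = 2194 − 2280 = −86 kJ

ΔH ≈ −86 kJ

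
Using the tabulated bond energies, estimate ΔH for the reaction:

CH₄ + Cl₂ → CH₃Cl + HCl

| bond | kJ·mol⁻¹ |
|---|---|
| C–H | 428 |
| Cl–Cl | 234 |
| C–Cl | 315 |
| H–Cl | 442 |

ΔH ≈ −95 kJ

Bonds broken (reactants):
  C–H: 4 × 428 = 1712
  Cl–Cl: 1 × 234 = 234
  Σ(broken) = 1946 kJ
Bonds formed (products):
  C–Cl: 1 × 315 = 315
  C–H: 3 × 428 = 1284
  H–Cl: 1 × 442 = 442
  Σ(formed) = 2041 kJ
ΔH = Σ(broken) − Σ(formed) = 1946 − 2041 = −95 kJ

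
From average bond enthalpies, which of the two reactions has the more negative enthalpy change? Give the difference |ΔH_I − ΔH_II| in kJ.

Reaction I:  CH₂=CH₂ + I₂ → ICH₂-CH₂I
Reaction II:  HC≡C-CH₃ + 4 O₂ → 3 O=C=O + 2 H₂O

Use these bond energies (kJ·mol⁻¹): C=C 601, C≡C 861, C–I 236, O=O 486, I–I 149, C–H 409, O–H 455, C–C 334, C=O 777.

Reaction II, by 1651 kJ

Reaction I:
  Bonds broken (reactants):
    C–H: 4 × 409 = 1636
    C=C: 1 × 601 = 601
    I–I: 1 × 149 = 149
    Σ(broken) = 2386 kJ
  Bonds formed (products):
    C–C: 1 × 334 = 334
    C–H: 4 × 409 = 1636
    C–I: 2 × 236 = 472
    Σ(formed) = 2442 kJ
  ΔH_I = 2386 − 2442 = −56 kJ
Reaction II:
  Bonds broken (reactants):
    C≡C: 1 × 861 = 861
    C–C: 1 × 334 = 334
    C–H: 4 × 409 = 1636
    O=O: 4 × 486 = 1944
    Σ(broken) = 4775 kJ
  Bonds formed (products):
    C=O: 6 × 777 = 4662
    O–H: 4 × 455 = 1820
    Σ(formed) = 6482 kJ
  ΔH_II = 4775 − 6482 = −1707 kJ
ΔH_I − ΔH_II = +1651 kJ, so reaction II has the more negative ΔH; |ΔH_I − ΔH_II| = 1651 kJ.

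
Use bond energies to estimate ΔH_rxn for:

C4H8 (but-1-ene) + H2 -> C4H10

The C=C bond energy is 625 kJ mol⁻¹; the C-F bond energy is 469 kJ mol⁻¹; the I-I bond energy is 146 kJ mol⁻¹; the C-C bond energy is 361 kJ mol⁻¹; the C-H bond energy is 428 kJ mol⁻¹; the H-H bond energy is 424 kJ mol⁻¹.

ΔH ≈ −168 kJ

Bonds broken (reactants):
  C-C: 2 × 361 = 722
  C-H: 8 × 428 = 3424
  C=C: 1 × 625 = 625
  H-H: 1 × 424 = 424
  Σ(broken) = 5195 kJ
Bonds formed (products):
  C-C: 3 × 361 = 1083
  C-H: 10 × 428 = 4280
  Σ(formed) = 5363 kJ
ΔH = Σ(broken) − Σ(formed) = 5195 − 5363 = −168 kJ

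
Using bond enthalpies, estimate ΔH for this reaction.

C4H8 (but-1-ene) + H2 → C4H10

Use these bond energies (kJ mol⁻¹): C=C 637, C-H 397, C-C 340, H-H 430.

ΔH ≈ −67 kJ

Bonds broken (reactants):
  C-C: 2 × 340 = 680
  C-H: 8 × 397 = 3176
  C=C: 1 × 637 = 637
  H-H: 1 × 430 = 430
  Σ(broken) = 4923 kJ
Bonds formed (products):
  C-C: 3 × 340 = 1020
  C-H: 10 × 397 = 3970
  Σ(formed) = 4990 kJ
ΔH = Σ(broken) − Σ(formed) = 4923 − 4990 = −67 kJ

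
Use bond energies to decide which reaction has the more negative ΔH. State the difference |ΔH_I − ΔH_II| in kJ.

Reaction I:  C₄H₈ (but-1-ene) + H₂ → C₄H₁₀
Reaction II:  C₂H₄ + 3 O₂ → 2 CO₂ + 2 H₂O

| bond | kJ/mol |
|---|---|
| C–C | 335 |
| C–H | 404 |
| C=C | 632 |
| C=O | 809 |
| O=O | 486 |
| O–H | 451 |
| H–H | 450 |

Reaction I:
  Bonds broken (reactants):
    C–C: 2 × 335 = 670
    C–H: 8 × 404 = 3232
    C=C: 1 × 632 = 632
    H–H: 1 × 450 = 450
    Σ(broken) = 4984 kJ
  Bonds formed (products):
    C–C: 3 × 335 = 1005
    C–H: 10 × 404 = 4040
    Σ(formed) = 5045 kJ
  ΔH_I = 4984 − 5045 = −61 kJ
Reaction II:
  Bonds broken (reactants):
    C–H: 4 × 404 = 1616
    C=C: 1 × 632 = 632
    O=O: 3 × 486 = 1458
    Σ(broken) = 3706 kJ
  Bonds formed (products):
    C=O: 4 × 809 = 3236
    O–H: 4 × 451 = 1804
    Σ(formed) = 5040 kJ
  ΔH_II = 3706 − 5040 = −1334 kJ
ΔH_I − ΔH_II = +1273 kJ, so reaction II has the more negative ΔH; |ΔH_I − ΔH_II| = 1273 kJ.

Reaction II, by 1273 kJ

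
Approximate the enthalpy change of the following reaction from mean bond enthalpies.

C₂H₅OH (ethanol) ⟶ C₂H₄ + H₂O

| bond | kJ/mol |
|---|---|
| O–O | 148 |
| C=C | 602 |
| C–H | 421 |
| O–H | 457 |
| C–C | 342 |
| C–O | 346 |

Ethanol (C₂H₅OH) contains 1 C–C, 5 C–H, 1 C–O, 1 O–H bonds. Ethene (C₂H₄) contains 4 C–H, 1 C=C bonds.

Bonds broken (reactants):
  C–C: 1 × 342 = 342
  C–H: 5 × 421 = 2105
  C–O: 1 × 346 = 346
  O–H: 1 × 457 = 457
  Σ(broken) = 3250 kJ
Bonds formed (products):
  C–H: 4 × 421 = 1684
  C=C: 1 × 602 = 602
  O–H: 2 × 457 = 914
  Σ(formed) = 3200 kJ
ΔH = Σ(broken) − Σ(formed) = 3250 − 3200 = +50 kJ

ΔH ≈ +50 kJ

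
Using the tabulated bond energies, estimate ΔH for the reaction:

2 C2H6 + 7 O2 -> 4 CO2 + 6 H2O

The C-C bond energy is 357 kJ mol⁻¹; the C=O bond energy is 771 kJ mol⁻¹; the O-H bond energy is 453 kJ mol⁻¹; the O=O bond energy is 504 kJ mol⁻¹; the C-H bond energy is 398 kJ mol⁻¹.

Bonds broken (reactants):
  C-C: 2 × 357 = 714
  C-H: 12 × 398 = 4776
  O=O: 7 × 504 = 3528
  Σ(broken) = 9018 kJ
Bonds formed (products):
  C=O: 8 × 771 = 6168
  O-H: 12 × 453 = 5436
  Σ(formed) = 11604 kJ
ΔH = Σ(broken) − Σ(formed) = 9018 − 11604 = −2586 kJ

ΔH ≈ −2586 kJ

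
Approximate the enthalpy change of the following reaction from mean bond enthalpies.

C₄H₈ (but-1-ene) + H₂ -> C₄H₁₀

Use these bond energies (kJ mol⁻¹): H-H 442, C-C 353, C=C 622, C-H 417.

ΔH ≈ −123 kJ

Bonds broken (reactants):
  C-C: 2 × 353 = 706
  C-H: 8 × 417 = 3336
  C=C: 1 × 622 = 622
  H-H: 1 × 442 = 442
  Σ(broken) = 5106 kJ
Bonds formed (products):
  C-C: 3 × 353 = 1059
  C-H: 10 × 417 = 4170
  Σ(formed) = 5229 kJ
ΔH = Σ(broken) − Σ(formed) = 5106 − 5229 = −123 kJ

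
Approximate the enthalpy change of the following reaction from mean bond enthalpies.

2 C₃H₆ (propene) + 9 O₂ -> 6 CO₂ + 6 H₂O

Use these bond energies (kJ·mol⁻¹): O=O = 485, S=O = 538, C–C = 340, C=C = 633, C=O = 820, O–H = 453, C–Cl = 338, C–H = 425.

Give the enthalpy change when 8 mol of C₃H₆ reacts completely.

ΔH = −15460 kJ

Bonds broken (reactants):
  C–C: 2 × 340 = 680
  C–H: 12 × 425 = 5100
  C=C: 2 × 633 = 1266
  O=O: 9 × 485 = 4365
  Σ(broken) = 11411 kJ
Bonds formed (products):
  C=O: 12 × 820 = 9840
  O–H: 12 × 453 = 5436
  Σ(formed) = 15276 kJ
ΔH = Σ(broken) − Σ(formed) = 11411 − 15276 = −3865 kJ
For 4× the reaction as written: 4 × (−3865) = −15460 kJ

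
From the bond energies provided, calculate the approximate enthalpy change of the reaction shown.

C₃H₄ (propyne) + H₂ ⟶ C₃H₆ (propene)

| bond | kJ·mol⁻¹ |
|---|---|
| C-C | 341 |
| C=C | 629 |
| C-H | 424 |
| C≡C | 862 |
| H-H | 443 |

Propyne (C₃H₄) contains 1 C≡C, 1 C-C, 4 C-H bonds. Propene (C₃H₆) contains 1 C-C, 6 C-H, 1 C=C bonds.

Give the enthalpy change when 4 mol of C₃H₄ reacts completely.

ΔH = −688 kJ

Bonds broken (reactants):
  C≡C: 1 × 862 = 862
  C-C: 1 × 341 = 341
  C-H: 4 × 424 = 1696
  H-H: 1 × 443 = 443
  Σ(broken) = 3342 kJ
Bonds formed (products):
  C-C: 1 × 341 = 341
  C-H: 6 × 424 = 2544
  C=C: 1 × 629 = 629
  Σ(formed) = 3514 kJ
ΔH = Σ(broken) − Σ(formed) = 3342 − 3514 = −172 kJ
For 4× the reaction as written: 4 × (−172) = −688 kJ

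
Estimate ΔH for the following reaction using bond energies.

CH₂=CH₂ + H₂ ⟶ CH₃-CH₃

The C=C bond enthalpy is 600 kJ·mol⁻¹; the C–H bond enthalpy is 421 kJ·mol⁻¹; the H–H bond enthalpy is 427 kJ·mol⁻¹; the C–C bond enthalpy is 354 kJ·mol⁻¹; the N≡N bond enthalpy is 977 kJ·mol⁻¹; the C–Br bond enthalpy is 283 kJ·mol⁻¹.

ΔH ≈ −169 kJ

Bonds broken (reactants):
  C–H: 4 × 421 = 1684
  C=C: 1 × 600 = 600
  H–H: 1 × 427 = 427
  Σ(broken) = 2711 kJ
Bonds formed (products):
  C–C: 1 × 354 = 354
  C–H: 6 × 421 = 2526
  Σ(formed) = 2880 kJ
ΔH = Σ(broken) − Σ(formed) = 2711 − 2880 = −169 kJ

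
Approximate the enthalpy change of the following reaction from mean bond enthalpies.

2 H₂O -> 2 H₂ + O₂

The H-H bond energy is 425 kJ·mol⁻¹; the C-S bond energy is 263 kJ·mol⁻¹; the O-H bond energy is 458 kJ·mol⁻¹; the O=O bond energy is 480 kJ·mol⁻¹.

ΔH ≈ +502 kJ

Bonds broken (reactants):
  O-H: 4 × 458 = 1832
  Σ(broken) = 1832 kJ
Bonds formed (products):
  H-H: 2 × 425 = 850
  O=O: 1 × 480 = 480
  Σ(formed) = 1330 kJ
ΔH = Σ(broken) − Σ(formed) = 1832 − 1330 = +502 kJ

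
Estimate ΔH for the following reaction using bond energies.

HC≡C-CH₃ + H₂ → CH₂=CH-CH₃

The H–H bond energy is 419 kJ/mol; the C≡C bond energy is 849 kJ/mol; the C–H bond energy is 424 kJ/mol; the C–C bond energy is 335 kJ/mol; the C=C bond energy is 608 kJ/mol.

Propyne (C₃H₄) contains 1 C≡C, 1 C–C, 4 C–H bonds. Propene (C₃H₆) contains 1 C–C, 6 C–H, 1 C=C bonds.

Bonds broken (reactants):
  C≡C: 1 × 849 = 849
  C–C: 1 × 335 = 335
  C–H: 4 × 424 = 1696
  H–H: 1 × 419 = 419
  Σ(broken) = 3299 kJ
Bonds formed (products):
  C–C: 1 × 335 = 335
  C–H: 6 × 424 = 2544
  C=C: 1 × 608 = 608
  Σ(formed) = 3487 kJ
ΔH = Σ(broken) − Σ(formed) = 3299 − 3487 = −188 kJ

ΔH ≈ −188 kJ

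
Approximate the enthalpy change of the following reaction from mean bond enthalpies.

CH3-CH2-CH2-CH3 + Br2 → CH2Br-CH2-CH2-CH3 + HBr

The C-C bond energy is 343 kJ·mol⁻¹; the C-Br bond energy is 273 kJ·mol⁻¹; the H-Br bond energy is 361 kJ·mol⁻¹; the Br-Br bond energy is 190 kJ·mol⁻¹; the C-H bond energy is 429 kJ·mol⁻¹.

ΔH ≈ −15 kJ

Bonds broken (reactants):
  Br-Br: 1 × 190 = 190
  C-C: 3 × 343 = 1029
  C-H: 10 × 429 = 4290
  Σ(broken) = 5509 kJ
Bonds formed (products):
  C-Br: 1 × 273 = 273
  C-C: 3 × 343 = 1029
  C-H: 9 × 429 = 3861
  H-Br: 1 × 361 = 361
  Σ(formed) = 5524 kJ
ΔH = Σ(broken) − Σ(formed) = 5509 − 5524 = −15 kJ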